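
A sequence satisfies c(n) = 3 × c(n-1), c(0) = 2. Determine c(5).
Computing step by step:
c(0) = 2
c(1) = 3 × 2 = 6
c(2) = 3 × 6 = 18
c(3) = 3 × 18 = 54
c(4) = 3 × 54 = 162
c(5) = 3 × 162 = 486

486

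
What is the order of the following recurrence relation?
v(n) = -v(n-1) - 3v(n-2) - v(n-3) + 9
The order is the largest lag k for which v(n-k) appears. Here the deepest term is v(n-3) (the 9 term is non-homogeneous and does not affect the order), so the order is 3.

Order 3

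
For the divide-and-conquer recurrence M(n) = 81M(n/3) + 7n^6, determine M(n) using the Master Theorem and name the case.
Master Theorem template: M(n) = a·M(n/b) + f(n).
Here: a=81, b=3, f(n)=7n^6
Compute log_b(a) = log_3(81) = 4.
f(n) = 7n^6 = Ω(n^(4+ε)) with ε = 2, and the regularity condition holds (a·f(n/b) = (a/b^6)·f(n) with a/b^6 = 3^-2 < 1). Case 3: M(n) = Θ(f(n)) = Θ(n^6).

Case 3: M(n) = Θ(n^6)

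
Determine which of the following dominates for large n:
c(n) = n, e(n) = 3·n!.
Comparing growth rates:
Growth-rate hierarchy: log n ≺ any polynomial ≺ any exponential cⁿ (c>1) ≺ n! ≺ nⁿ.
factorial dominates polynomial degree 1 asymptotically.

e(n) grows faster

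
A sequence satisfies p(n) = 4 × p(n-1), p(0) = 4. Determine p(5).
Computing step by step:
p(0) = 4
p(1) = 4 × 4 = 16
p(2) = 4 × 16 = 64
p(3) = 4 × 64 = 256
p(4) = 4 × 256 = 1024
p(5) = 4 × 1024 = 4096

4096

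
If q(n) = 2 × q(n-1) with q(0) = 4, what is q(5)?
Computing step by step:
q(0) = 4
q(1) = 2 × 4 = 8
q(2) = 2 × 8 = 16
q(3) = 2 × 16 = 32
q(4) = 2 × 32 = 64
q(5) = 2 × 64 = 128

128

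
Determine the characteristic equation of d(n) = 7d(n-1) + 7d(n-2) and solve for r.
Substitute d(n) = rⁿ and divide through by rⁿ⁻²: r² - 7r - 7 = 0
Discriminant: 7² + 4·7 = 77, not a perfect square, so by the quadratic formula r = (7 ± √77)/2.
General solution: d(n) = A·r₁ⁿ + B·r₂ⁿ where r₁,r₂ = (7 ± √77)/2

Characteristic: r² - 7r - 7 = 0, Roots: r = (7 ± √77)/2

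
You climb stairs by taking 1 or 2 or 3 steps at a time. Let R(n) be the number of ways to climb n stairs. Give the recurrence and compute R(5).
Condition on the size of the last step (1 to 3): before it there were n-1, …, n-3 stairs climbed, and these cases are disjoint, so R(n) = R(n-1) + R(n-2) + R(n-3) (order-3 linear recurrence).
Initial conditions by direct count (compositions of i into parts ≤ 3): R(1) = 1; R(2) = 2; R(3) = 4.
Iterating the recurrence: R(4) = 7, R(5) = 13.

R(n) = R(n-1) + R(n-2) + R(n-3), R(1) = 1, R(2) = 2, R(3) = 4; R(5) = 13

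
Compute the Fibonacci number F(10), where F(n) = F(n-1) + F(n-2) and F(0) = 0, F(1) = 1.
Computing the sequence terms:
0, 1, 1, 2, 3, 5, 8, 13, 21, 34, 55

55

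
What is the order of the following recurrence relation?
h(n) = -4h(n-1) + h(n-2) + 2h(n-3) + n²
The order is the largest lag k for which h(n-k) appears. Here the deepest term is h(n-3) (the n² term is non-homogeneous and does not affect the order), so the order is 3.

Order 3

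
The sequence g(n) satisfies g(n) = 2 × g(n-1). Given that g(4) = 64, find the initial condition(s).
In general g(n) = 2ⁿ · g(0). At n = 4: g(0) = g(4) / 2^4 = 64 / 16 = 4.

g(0) = 4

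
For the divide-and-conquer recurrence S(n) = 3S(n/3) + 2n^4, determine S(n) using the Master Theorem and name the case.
Master Theorem template: S(n) = a·S(n/b) + f(n).
Here: a=3, b=3, f(n)=2n^4
Compute log_b(a) = log_3(3) = 1.
f(n) = 2n^4 = Ω(n^(1+ε)) with ε = 3, and the regularity condition holds (a·f(n/b) = (a/b^4)·f(n) with a/b^4 = 3^-3 < 1). Case 3: S(n) = Θ(f(n)) = Θ(n^4).

Case 3: S(n) = Θ(n^4)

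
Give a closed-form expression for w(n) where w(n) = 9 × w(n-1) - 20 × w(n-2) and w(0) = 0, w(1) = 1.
Recurrence: w(n) = 9 × w(n-1) - 20 × w(n-2), initial: w(0) = 0, w(1) = 1.
Characteristic equation: r² - 9r + 20 = 0, which factors as (r - 5)(r - 4) = 0, so r = 5, 4. General solution w(n) = A·5ⁿ + B·4ⁿ. From w(0) = 0: A + B = 0. From w(1) = 1: 5A + 4B = 1. Solving gives A = 1, B = -1.

w(n) = 5ⁿ - 4ⁿ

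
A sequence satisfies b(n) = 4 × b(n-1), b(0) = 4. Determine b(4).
Computing step by step:
b(0) = 4
b(1) = 4 × 4 = 16
b(2) = 4 × 16 = 64
b(3) = 4 × 64 = 256
b(4) = 4 × 256 = 1024

1024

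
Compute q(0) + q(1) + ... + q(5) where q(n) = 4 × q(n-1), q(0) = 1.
Computing the sequence terms: 1, 4, 16, 64, 256, 1024
Adding these values together:

1365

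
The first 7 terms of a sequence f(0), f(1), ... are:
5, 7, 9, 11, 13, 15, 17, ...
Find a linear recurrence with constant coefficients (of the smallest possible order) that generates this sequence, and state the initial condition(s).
Look for the lowest-order linear relation among consecutive terms.
Observation: consecutive differences are constant (= 2).
Check at n=2: 1·7 + 2 = 9. ✓

f(n) = f(n-1) + 2, f(0) = 5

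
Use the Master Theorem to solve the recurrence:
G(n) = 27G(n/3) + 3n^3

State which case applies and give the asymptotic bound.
Master Theorem template: G(n) = a·G(n/b) + f(n).
Here: a=27, b=3, f(n)=3n^3
Compute log_b(a) = log_3(27) = 3.
f(n) = 3n^3 = Θ(n^3). Case 2: G(n) = Θ(n^3 log n).

Case 2: G(n) = Θ(n^3 log n)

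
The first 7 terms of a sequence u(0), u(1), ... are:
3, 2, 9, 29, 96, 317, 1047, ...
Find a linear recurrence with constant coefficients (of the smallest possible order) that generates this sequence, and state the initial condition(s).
Look for the lowest-order linear relation among consecutive terms.
Observation: u(n) - 3·u(n-1) - (1)·u(n-2) = 0 holds for the shown terms, and no order-1 relation u(n) = α·u(n-1) + β fits.
Check at n=3: 3·9 + (1)·2 = 29. ✓

u(n) = 3u(n-1) + u(n-2), u(0) = 3, u(1) = 2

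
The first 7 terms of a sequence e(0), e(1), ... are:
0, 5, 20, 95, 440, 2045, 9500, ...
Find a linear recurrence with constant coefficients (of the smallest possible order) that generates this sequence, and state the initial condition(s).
Look for the lowest-order linear relation among consecutive terms.
Observation: e(n) - 4·e(n-1) - (3)·e(n-2) = 0 holds for the shown terms, and no order-1 relation e(n) = α·e(n-1) + β fits.
Check at n=3: 4·20 + (3)·5 = 95. ✓

e(n) = 4e(n-1) + 3e(n-2), e(0) = 0, e(1) = 5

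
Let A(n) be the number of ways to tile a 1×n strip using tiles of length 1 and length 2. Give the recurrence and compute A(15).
Condition on the last tile: it has length 1 (leaving a 1×(n-1) strip) or length 2 (leaving a 1×(n-2) strip), so A(n) = A(n-1) + A(n-2) (order-2 linear recurrence).
For 0 ≤ i < 2 only unit tiles fit, so A(i) = 1.
Iterating the recurrence: A(2) = 2, A(3) = 3, A(4) = 5, A(5) = 8, A(6) = 13, A(7) = 21, A(8) = 34, A(9) = 55, A(10) = 89, A(11) = 144, A(12) = 233, A(13) = 377, A(14) = 610, A(15) = 987.

A(n) = A(n-1) + A(n-2), with A(i) = 1 for 0 ≤ i < 2; A(15) = 987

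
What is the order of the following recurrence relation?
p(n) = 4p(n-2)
The order is the largest lag k for which p(n-k) appears. Here the deepest term is p(n-2), so the order is 2.

Order 2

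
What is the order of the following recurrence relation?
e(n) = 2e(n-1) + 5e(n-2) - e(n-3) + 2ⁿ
The order is the largest lag k for which e(n-k) appears. Here the deepest term is e(n-3) (the 2ⁿ term is non-homogeneous and does not affect the order), so the order is 3.

Order 3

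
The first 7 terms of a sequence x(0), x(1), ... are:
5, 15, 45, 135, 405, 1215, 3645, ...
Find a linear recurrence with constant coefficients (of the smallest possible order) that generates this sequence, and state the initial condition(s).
Look for the lowest-order linear relation among consecutive terms.
Observation: each term is 3× the previous.
Check at n=2: 3·15 = 45. ✓

x(n) = 3 × x(n-1), x(0) = 5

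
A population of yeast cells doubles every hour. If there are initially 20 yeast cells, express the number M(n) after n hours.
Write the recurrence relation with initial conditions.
Each hour multiplies the count by 2, so the count after n hours depends only on the count after n-1 hours: M(n) = 2 × M(n-1). The starting count gives M(0) = 20.
Unrolling n times gives the closed form M(n) = 20 × 2ⁿ.

M(n) = 2 × M(n-1), M(0) = 20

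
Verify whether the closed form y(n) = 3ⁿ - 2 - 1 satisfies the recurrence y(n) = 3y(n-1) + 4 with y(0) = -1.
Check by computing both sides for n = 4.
From the recurrence with y(0) = -1:
  y(0) = -1, y(1) = 1, y(2) = 7, y(3) = 25, y(4) = 79
  so the recurrence gives y(4) = 79.
From the proposed closed form y(n) = 3ⁿ - 2 - 1:
  y(4) = 78.
The recurrence gives 79 but the closed form gives 78, so the closed form does not satisfy the recurrence.

No, the closed form is incorrect.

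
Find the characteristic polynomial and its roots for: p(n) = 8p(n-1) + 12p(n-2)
Substitute p(n) = rⁿ and divide through by rⁿ⁻²: r² - 8r - 12 = 0
Discriminant: 8² + 4·12 = 112, not a perfect square, so by the quadratic formula r = (8 ± √112)/2.
General solution: p(n) = A·r₁ⁿ + B·r₂ⁿ where r₁,r₂ = (8 ± √112)/2

Characteristic: r² - 8r - 12 = 0, Roots: r = (8 ± √112)/2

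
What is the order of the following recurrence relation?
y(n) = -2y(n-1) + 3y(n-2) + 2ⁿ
The order is the largest lag k for which y(n-k) appears. Here the deepest term is y(n-2) (the 2ⁿ term is non-homogeneous and does not affect the order), so the order is 2.

Order 2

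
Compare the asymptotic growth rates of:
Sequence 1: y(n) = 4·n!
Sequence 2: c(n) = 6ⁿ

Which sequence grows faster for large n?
Comparing growth rates:
Growth-rate hierarchy: log n ≺ any polynomial ≺ any exponential cⁿ (c>1) ≺ n! ≺ nⁿ.
factorial dominates exponential base 6 asymptotically.

y(n) grows faster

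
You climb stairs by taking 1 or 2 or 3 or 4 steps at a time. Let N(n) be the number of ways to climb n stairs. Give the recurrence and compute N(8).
Condition on the size of the last step (1 to 4): before it there were n-1, …, n-4 stairs climbed, and these cases are disjoint, so N(n) = N(n-1) + N(n-2) + N(n-3) + N(n-4) (order-4 linear recurrence).
Initial conditions by direct count (compositions of i into parts ≤ 4): N(1) = 1; N(2) = 2; N(3) = 4; N(4) = 8.
Iterating the recurrence: N(5) = 15, N(6) = 29, N(7) = 56, N(8) = 108.

N(n) = N(n-1) + N(n-2) + N(n-3) + N(n-4), N(1) = 1, N(2) = 2, N(3) = 4, N(4) = 8; N(8) = 108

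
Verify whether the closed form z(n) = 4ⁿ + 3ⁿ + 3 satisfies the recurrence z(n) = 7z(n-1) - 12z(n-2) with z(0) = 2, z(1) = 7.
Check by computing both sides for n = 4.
From the recurrence with z(0) = 2, z(1) = 7:
  z(0) = 2, z(1) = 7, z(2) = 25, z(3) = 91, z(4) = 337
  so the recurrence gives z(4) = 337.
From the proposed closed form z(n) = 4ⁿ + 3ⁿ + 3:
  z(4) = 340.
The recurrence gives 337 but the closed form gives 340, so the closed form does not satisfy the recurrence.

No, the closed form is incorrect.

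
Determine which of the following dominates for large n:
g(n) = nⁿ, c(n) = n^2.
Comparing growth rates:
Growth-rate hierarchy: log n ≺ any polynomial ≺ any exponential cⁿ (c>1) ≺ n! ≺ nⁿ.
super-exponential nⁿ dominates polynomial degree 2 asymptotically.

g(n) grows faster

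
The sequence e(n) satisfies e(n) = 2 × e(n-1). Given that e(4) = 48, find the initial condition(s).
In general e(n) = 2ⁿ · e(0). At n = 4: e(0) = e(4) / 2^4 = 48 / 16 = 3.

e(0) = 3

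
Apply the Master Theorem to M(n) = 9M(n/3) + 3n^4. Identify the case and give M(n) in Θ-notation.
Master Theorem template: M(n) = a·M(n/b) + f(n).
Here: a=9, b=3, f(n)=3n^4
Compute log_b(a) = log_3(9) = 2.
f(n) = 3n^4 = Ω(n^(2+ε)) with ε = 2, and the regularity condition holds (a·f(n/b) = (a/b^4)·f(n) with a/b^4 = 3^-2 < 1). Case 3: M(n) = Θ(f(n)) = Θ(n^4).

Case 3: M(n) = Θ(n^4)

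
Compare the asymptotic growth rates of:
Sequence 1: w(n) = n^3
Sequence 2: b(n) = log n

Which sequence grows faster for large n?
Comparing growth rates:
Growth-rate hierarchy: log n ≺ any polynomial ≺ any exponential cⁿ (c>1) ≺ n! ≺ nⁿ.
polynomial degree 3 dominates logarithmic asymptotically.

w(n) grows faster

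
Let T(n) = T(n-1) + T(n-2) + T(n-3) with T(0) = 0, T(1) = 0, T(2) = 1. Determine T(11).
Computing the sequence terms:
0, 0, 1, 1, 2, 4, 7, 13, 24, 44, 81, 149

149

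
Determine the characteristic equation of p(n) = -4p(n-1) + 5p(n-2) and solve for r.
Substitute p(n) = rⁿ and divide through by rⁿ⁻²: r² + 4r - 5 = 0
Factor: (r - 1)(r + 5) = 0, so r = 1, -5.
General solution: p(n) = A·1ⁿ + B·(-5)ⁿ

Characteristic: r² + 4r - 5 = 0, Roots: r = 1, -5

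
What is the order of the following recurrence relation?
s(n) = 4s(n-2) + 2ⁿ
The order is the largest lag k for which s(n-k) appears. Here the deepest term is s(n-2) (the 2ⁿ term is non-homogeneous and does not affect the order), so the order is 2.

Order 2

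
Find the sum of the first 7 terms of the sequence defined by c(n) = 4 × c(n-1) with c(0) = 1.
Computing the sequence terms: 1, 4, 16, 64, 256, 1024, 4096
Adding these values together:

5461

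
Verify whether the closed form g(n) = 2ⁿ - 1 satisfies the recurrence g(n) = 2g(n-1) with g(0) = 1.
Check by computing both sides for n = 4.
From the recurrence with g(0) = 1:
  g(0) = 1, g(1) = 2, g(2) = 4, g(3) = 8, g(4) = 16
  so the recurrence gives g(4) = 16.
From the proposed closed form g(n) = 2ⁿ - 1:
  g(4) = 15.
The recurrence gives 16 but the closed form gives 15, so the closed form does not satisfy the recurrence.

No, the closed form is incorrect.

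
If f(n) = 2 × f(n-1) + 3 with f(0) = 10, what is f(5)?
Computing step by step:
f(0) = 10
f(1) = 2 × 10 + 3 = 23
f(2) = 2 × 23 + 3 = 49
f(3) = 2 × 49 + 3 = 101
f(4) = 2 × 101 + 3 = 205
f(5) = 2 × 205 + 3 = 413

413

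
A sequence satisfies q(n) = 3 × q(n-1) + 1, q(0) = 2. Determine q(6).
Computing step by step:
q(0) = 2
q(1) = 3 × 2 + 1 = 7
q(2) = 3 × 7 + 1 = 22
q(3) = 3 × 22 + 1 = 67
q(4) = 3 × 67 + 1 = 202
q(5) = 3 × 202 + 1 = 607
q(6) = 3 × 607 + 1 = 1822

1822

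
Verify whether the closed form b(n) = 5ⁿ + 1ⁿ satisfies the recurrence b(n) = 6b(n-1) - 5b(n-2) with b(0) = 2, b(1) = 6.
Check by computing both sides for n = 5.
From the recurrence with b(0) = 2, b(1) = 6:
  b(0) = 2, b(1) = 6, b(2) = 26, b(3) = 126, b(4) = 626, b(5) = 3126
  so the recurrence gives b(5) = 3126.
From the proposed closed form b(n) = 5ⁿ + 1ⁿ:
  b(5) = 3126.
Both sides give 3126 at n = 5, and the initial condition(s) match, so the closed form is consistent.

Yes, the closed form is correct.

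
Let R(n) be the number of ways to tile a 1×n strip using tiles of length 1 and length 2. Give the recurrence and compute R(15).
Condition on the last tile: it has length 1 (leaving a 1×(n-1) strip) or length 2 (leaving a 1×(n-2) strip), so R(n) = R(n-1) + R(n-2) (order-2 linear recurrence).
For 0 ≤ i < 2 only unit tiles fit, so R(i) = 1.
Iterating the recurrence: R(2) = 2, R(3) = 3, R(4) = 5, R(5) = 8, R(6) = 13, R(7) = 21, R(8) = 34, R(9) = 55, R(10) = 89, R(11) = 144, R(12) = 233, R(13) = 377, R(14) = 610, R(15) = 987.

R(n) = R(n-1) + R(n-2), with R(i) = 1 for 0 ≤ i < 2; R(15) = 987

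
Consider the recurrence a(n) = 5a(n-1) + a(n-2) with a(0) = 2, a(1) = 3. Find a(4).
Computing the sequence terms:
2, 3, 17, 88, 457

457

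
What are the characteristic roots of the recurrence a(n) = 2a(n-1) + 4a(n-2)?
Substitute a(n) = rⁿ and divide through by rⁿ⁻²: r² - 2r - 4 = 0
Discriminant: 2² + 4·4 = 20, not a perfect square, so by the quadratic formula r = (2 ± √20)/2.
General solution: a(n) = A·r₁ⁿ + B·r₂ⁿ where r₁,r₂ = (2 ± √20)/2

Characteristic: r² - 2r - 4 = 0, Roots: r = (2 ± √20)/2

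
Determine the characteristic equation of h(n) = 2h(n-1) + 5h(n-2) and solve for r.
Substitute h(n) = rⁿ and divide through by rⁿ⁻²: r² - 2r - 5 = 0
Discriminant: 2² + 4·5 = 24, not a perfect square, so by the quadratic formula r = (2 ± √24)/2.
General solution: h(n) = A·r₁ⁿ + B·r₂ⁿ where r₁,r₂ = (2 ± √24)/2

Characteristic: r² - 2r - 5 = 0, Roots: r = (2 ± √24)/2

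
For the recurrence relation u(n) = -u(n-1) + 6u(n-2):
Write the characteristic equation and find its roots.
Substitute u(n) = rⁿ and divide through by rⁿ⁻²: r² + r - 6 = 0
Factor: (r + 3)(r - 2) = 0, so r = -3, 2.
General solution: u(n) = A·(-3)ⁿ + B·2ⁿ

Characteristic: r² + r - 6 = 0, Roots: r = -3, 2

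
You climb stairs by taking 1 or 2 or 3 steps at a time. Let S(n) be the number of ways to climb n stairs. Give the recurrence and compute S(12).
Condition on the size of the last step (1 to 3): before it there were n-1, …, n-3 stairs climbed, and these cases are disjoint, so S(n) = S(n-1) + S(n-2) + S(n-3) (order-3 linear recurrence).
Initial conditions by direct count (compositions of i into parts ≤ 3): S(1) = 1; S(2) = 2; S(3) = 4.
Iterating the recurrence: S(4) = 7, S(5) = 13, S(6) = 24, S(7) = 44, S(8) = 81, S(9) = 149, S(10) = 274, S(11) = 504, S(12) = 927.

S(n) = S(n-1) + S(n-2) + S(n-3), S(1) = 1, S(2) = 2, S(3) = 4; S(12) = 927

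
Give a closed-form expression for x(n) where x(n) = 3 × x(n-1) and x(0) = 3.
Recurrence: x(n) = 3 × x(n-1), initial: x(0) = 3.
Each term is 3 times the previous, so this is geometric with ratio 3. After n steps: x(n) = x(0)·3ⁿ = 3·3ⁿ.

x(n) = 3·3ⁿ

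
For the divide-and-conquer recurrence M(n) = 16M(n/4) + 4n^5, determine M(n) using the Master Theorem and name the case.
Master Theorem template: M(n) = a·M(n/b) + f(n).
Here: a=16, b=4, f(n)=4n^5
Compute log_b(a) = log_4(16) = 2.
f(n) = 4n^5 = Ω(n^(2+ε)) with ε = 3, and the regularity condition holds (a·f(n/b) = (a/b^5)·f(n) with a/b^5 = 4^-3 < 1). Case 3: M(n) = Θ(f(n)) = Θ(n^5).

Case 3: M(n) = Θ(n^5)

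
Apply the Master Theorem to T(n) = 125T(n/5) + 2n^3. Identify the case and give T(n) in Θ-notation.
Master Theorem template: T(n) = a·T(n/b) + f(n).
Here: a=125, b=5, f(n)=2n^3
Compute log_b(a) = log_5(125) = 3.
f(n) = 2n^3 = Θ(n^3). Case 2: T(n) = Θ(n^3 log n).

Case 2: T(n) = Θ(n^3 log n)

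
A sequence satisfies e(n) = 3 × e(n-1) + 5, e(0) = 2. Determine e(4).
Computing step by step:
e(0) = 2
e(1) = 3 × 2 + 5 = 11
e(2) = 3 × 11 + 5 = 38
e(3) = 3 × 38 + 5 = 119
e(4) = 3 × 119 + 5 = 362

362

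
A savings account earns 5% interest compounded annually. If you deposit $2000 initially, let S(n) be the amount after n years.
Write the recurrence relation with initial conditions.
Each year the balance grows by 5%, i.e. is multiplied by 1 + 5/100 = 1.05, so S(n) = 1.05 × S(n-1). The initial deposit gives S(0) = 2000.
Unrolling gives the closed form S(n) = 2000 × (1.05)ⁿ.

S(n) = 1.05 × S(n-1), S(0) = 2000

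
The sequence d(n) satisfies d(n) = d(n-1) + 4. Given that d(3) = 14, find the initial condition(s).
d(3) = d(0) + 3·4, so d(0) = 14 - 12 = 2.

d(0) = 2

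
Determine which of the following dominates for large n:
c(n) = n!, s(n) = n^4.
Comparing growth rates:
Growth-rate hierarchy: log n ≺ any polynomial ≺ any exponential cⁿ (c>1) ≺ n! ≺ nⁿ.
factorial dominates polynomial degree 4 asymptotically.

c(n) grows faster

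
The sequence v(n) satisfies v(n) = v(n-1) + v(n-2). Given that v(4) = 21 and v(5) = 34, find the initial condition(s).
Work backwards using v(k) = v(k+2) - v(k+1):
v(3) = v(5) - v(4) = 34 - 21 = 13
v(2) = v(4) - v(3) = 21 - 13 = 8
v(1) = v(3) - v(2) = 13 - 8 = 5
v(0) = v(2) - v(1) = 8 - 5 = 3

v(0) = 3, v(1) = 5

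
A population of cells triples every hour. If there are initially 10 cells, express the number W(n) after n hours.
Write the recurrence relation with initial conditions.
Each hour multiplies the count by 3, so the count after n hours depends only on the count after n-1 hours: W(n) = 3 × W(n-1). The starting count gives W(0) = 10.
Unrolling n times gives the closed form W(n) = 10 × 3ⁿ.

W(n) = 3 × W(n-1), W(0) = 10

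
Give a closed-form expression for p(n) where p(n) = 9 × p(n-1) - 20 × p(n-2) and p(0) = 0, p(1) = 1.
Recurrence: p(n) = 9 × p(n-1) - 20 × p(n-2), initial: p(0) = 0, p(1) = 1.
Characteristic equation: r² - 9r + 20 = 0, which factors as (r - 5)(r - 4) = 0, so r = 5, 4. General solution p(n) = A·5ⁿ + B·4ⁿ. From p(0) = 0: A + B = 0. From p(1) = 1: 5A + 4B = 1. Solving gives A = 1, B = -1.

p(n) = 5ⁿ - 4ⁿ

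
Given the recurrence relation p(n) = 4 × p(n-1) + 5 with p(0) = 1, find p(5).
Computing step by step:
p(0) = 1
p(1) = 4 × 1 + 5 = 9
p(2) = 4 × 9 + 5 = 41
p(3) = 4 × 41 + 5 = 169
p(4) = 4 × 169 + 5 = 681
p(5) = 4 × 681 + 5 = 2729

2729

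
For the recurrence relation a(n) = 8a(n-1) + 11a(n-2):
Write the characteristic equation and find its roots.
Substitute a(n) = rⁿ and divide through by rⁿ⁻²: r² - 8r - 11 = 0
Discriminant: 8² + 4·11 = 108, not a perfect square, so by the quadratic formula r = (8 ± √108)/2.
General solution: a(n) = A·r₁ⁿ + B·r₂ⁿ where r₁,r₂ = (8 ± √108)/2

Characteristic: r² - 8r - 11 = 0, Roots: r = (8 ± √108)/2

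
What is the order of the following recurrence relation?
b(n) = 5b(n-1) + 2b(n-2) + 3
The order is the largest lag k for which b(n-k) appears. Here the deepest term is b(n-2) (the 3 term is non-homogeneous and does not affect the order), so the order is 2.

Order 2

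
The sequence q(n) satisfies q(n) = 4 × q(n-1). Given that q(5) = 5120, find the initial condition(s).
In general q(n) = 4ⁿ · q(0). At n = 5: q(0) = q(5) / 4^5 = 5120 / 1024 = 5.

q(0) = 5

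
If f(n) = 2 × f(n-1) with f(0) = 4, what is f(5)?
Computing step by step:
f(0) = 4
f(1) = 2 × 4 = 8
f(2) = 2 × 8 = 16
f(3) = 2 × 16 = 32
f(4) = 2 × 32 = 64
f(5) = 2 × 64 = 128

128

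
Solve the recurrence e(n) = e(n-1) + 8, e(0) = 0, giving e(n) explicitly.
Recurrence: e(n) = e(n-1) + 8, initial: e(0) = 0.
Each step adds 8, so e(n) = e(0) + 8n = 8n.

e(n) = 8n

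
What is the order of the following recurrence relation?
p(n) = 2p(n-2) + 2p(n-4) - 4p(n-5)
The order is the largest lag k for which p(n-k) appears. Here the deepest term is p(n-5), so the order is 5.

Order 5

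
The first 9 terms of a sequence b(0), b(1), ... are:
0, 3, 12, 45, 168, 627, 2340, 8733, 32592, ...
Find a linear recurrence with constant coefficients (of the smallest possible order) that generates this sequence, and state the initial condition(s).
Look for the lowest-order linear relation among consecutive terms.
Observation: b(n) - 4·b(n-1) - (-1)·b(n-2) = 0 holds for the shown terms, and no order-1 relation b(n) = α·b(n-1) + β fits.
Check at n=3: 4·12 + (-1)·3 = 45. ✓

b(n) = 4b(n-1) - b(n-2), b(0) = 0, b(1) = 3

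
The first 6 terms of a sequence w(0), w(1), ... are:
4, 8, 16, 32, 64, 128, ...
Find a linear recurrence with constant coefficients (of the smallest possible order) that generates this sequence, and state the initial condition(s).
Look for the lowest-order linear relation among consecutive terms.
Observation: each term is 2× the previous.
Check at n=2: 2·8 = 16. ✓

w(n) = 2 × w(n-1), w(0) = 4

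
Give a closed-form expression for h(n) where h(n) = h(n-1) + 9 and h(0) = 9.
Recurrence: h(n) = h(n-1) + 9, initial: h(0) = 9.
Each step adds 9, so h(n) = h(0) + 9n = 9n + 9.

h(n) = 9n + 9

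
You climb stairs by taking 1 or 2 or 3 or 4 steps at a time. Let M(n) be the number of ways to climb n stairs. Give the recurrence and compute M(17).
Condition on the size of the last step (1 to 4): before it there were n-1, …, n-4 stairs climbed, and these cases are disjoint, so M(n) = M(n-1) + M(n-2) + M(n-3) + M(n-4) (order-4 linear recurrence).
Initial conditions by direct count (compositions of i into parts ≤ 4): M(1) = 1; M(2) = 2; M(3) = 4; M(4) = 8.
Iterating the recurrence: M(5) = 15, M(6) = 29, M(7) = 56, M(8) = 108, M(9) = 208, M(10) = 401, M(11) = 773, M(12) = 1490, M(13) = 2872, M(14) = 5536, M(15) = 10671, M(16) = 20569, M(17) = 39648.

M(n) = M(n-1) + M(n-2) + M(n-3) + M(n-4), M(1) = 1, M(2) = 2, M(3) = 4, M(4) = 8; M(17) = 39648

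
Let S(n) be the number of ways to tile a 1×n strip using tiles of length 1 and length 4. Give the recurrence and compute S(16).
Condition on the last tile: it has length 1 (leaving a 1×(n-1) strip) or length 4 (leaving a 1×(n-4) strip), so S(n) = S(n-1) + S(n-4) (order-4 linear recurrence).
For 0 ≤ i < 4 only unit tiles fit, so S(i) = 1.
Iterating the recurrence: S(4) = 2, S(5) = 3, S(6) = 4, S(7) = 5, S(8) = 7, S(9) = 10, S(10) = 14, S(11) = 19, S(12) = 26, S(13) = 36, S(14) = 50, S(15) = 69, S(16) = 95.

S(n) = S(n-1) + S(n-4), with S(i) = 1 for 0 ≤ i < 4; S(16) = 95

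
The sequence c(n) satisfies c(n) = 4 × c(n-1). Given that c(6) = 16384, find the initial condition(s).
In general c(n) = 4ⁿ · c(0). At n = 6: c(0) = c(6) / 4^6 = 16384 / 4096 = 4.

c(0) = 4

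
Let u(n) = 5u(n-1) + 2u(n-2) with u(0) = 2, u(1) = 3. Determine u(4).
Computing the sequence terms:
2, 3, 19, 101, 543

543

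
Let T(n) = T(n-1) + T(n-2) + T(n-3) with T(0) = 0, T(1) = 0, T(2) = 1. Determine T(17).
Computing the sequence terms:
0, 0, 1, 1, 2, 4, 7, 13, 24, 44, 81, 149, 274, 504, 927, 1705, 3136, 5768

5768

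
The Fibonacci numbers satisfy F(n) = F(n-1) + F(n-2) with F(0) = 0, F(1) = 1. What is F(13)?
Computing the sequence terms:
0, 1, 1, 2, 3, 5, 8, 13, 21, 34, 55, 89, 144, 233

233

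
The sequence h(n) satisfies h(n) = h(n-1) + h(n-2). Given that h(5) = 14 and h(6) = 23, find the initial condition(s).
Work backwards using h(k) = h(k+2) - h(k+1):
h(4) = h(6) - h(5) = 23 - 14 = 9
h(3) = h(5) - h(4) = 14 - 9 = 5
h(2) = h(4) - h(3) = 9 - 5 = 4
h(1) = h(3) - h(2) = 5 - 4 = 1
h(0) = h(2) - h(1) = 4 - 1 = 3

h(0) = 3, h(1) = 1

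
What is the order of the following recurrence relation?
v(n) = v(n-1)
The order is the largest lag k for which v(n-k) appears. Here the deepest term is v(n-1), so the order is 1.

Order 1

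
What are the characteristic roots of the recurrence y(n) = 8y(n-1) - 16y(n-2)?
Substitute y(n) = rⁿ and divide through by rⁿ⁻²: r² - 8r + 16 = 0
Factor: (r - 4)² = 0, so r = 4 (double root).
General solution: y(n) = (A + Bn)·4ⁿ

Characteristic: r² - 8r + 16 = 0, Roots: r = 4 (double root)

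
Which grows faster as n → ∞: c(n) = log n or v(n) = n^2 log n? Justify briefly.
Comparing growth rates:
Growth-rate hierarchy: log n ≺ any polynomial ≺ any exponential cⁿ (c>1) ≺ n! ≺ nⁿ.
polynomial degree 2 (with log factor) dominates logarithmic asymptotically.

v(n) grows faster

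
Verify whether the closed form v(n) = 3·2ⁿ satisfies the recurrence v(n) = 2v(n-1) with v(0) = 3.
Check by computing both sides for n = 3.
From the recurrence with v(0) = 3:
  v(0) = 3, v(1) = 6, v(2) = 12, v(3) = 24
  so the recurrence gives v(3) = 24.
From the proposed closed form v(n) = 3·2ⁿ:
  v(3) = 24.
Both sides give 24 at n = 3, and the initial condition(s) match, so the closed form is consistent.

Yes, the closed form is correct.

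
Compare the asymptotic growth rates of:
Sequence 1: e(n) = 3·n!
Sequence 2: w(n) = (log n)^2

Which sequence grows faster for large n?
Comparing growth rates:
Growth-rate hierarchy: log n ≺ any polynomial ≺ any exponential cⁿ (c>1) ≺ n! ≺ nⁿ.
factorial dominates polylogarithmic (log n)^2 asymptotically.

e(n) grows faster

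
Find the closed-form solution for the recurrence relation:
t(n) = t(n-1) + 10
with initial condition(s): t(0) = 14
Recurrence: t(n) = t(n-1) + 10, initial: t(0) = 14.
Each step adds 10, so t(n) = t(0) + 10n = 10n + 14.

t(n) = 10n + 14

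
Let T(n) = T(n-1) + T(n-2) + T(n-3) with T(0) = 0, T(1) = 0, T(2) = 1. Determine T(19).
Computing the sequence terms:
0, 0, 1, 1, 2, 4, 7, 13, 24, 44, 81, 149, 274, 504, 927, 1705, 3136, 5768, 10609, 19513

19513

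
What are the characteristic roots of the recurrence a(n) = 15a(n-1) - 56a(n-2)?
Substitute a(n) = rⁿ and divide through by rⁿ⁻²: r² - 15r + 56 = 0
Factor: (r - 7)(r - 8) = 0, so r = 7, 8.
General solution: a(n) = A·7ⁿ + B·8ⁿ

Characteristic: r² - 15r + 56 = 0, Roots: r = 7, 8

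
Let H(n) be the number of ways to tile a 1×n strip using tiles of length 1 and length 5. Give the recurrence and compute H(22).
Condition on the last tile: it has length 1 (leaving a 1×(n-1) strip) or length 5 (leaving a 1×(n-5) strip), so H(n) = H(n-1) + H(n-5) (order-5 linear recurrence).
For 0 ≤ i < 5 only unit tiles fit, so H(i) = 1.
Iterating the recurrence: H(5) = 2, H(6) = 3, H(7) = 4, H(8) = 5, H(9) = 6, H(10) = 8, H(11) = 11, H(12) = 15, H(13) = 20, H(14) = 26, H(15) = 34, H(16) = 45, H(17) = 60, H(18) = 80, H(19) = 106, H(20) = 140, H(21) = 185, H(22) = 245.

H(n) = H(n-1) + H(n-5), with H(i) = 1 for 0 ≤ i < 5; H(22) = 245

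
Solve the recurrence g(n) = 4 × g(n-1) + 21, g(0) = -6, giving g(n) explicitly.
Recurrence: g(n) = 4 × g(n-1) + 21, initial: g(0) = -6.
Try g(n) = A·4ⁿ + C. Substituting: A·4ⁿ + C = 4(A·4ⁿ⁻¹ + C) + 21 = A·4ⁿ + 4C + 21, so C = 4C + 21, giving C = -7. Then g(0) = A - 7 = -6 gives A = 1.

g(n) = 4ⁿ - 7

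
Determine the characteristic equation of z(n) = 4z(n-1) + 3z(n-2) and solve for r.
Substitute z(n) = rⁿ and divide through by rⁿ⁻²: r² - 4r - 3 = 0
Discriminant: 4² + 4·3 = 28, not a perfect square, so by the quadratic formula r = (4 ± √28)/2.
General solution: z(n) = A·r₁ⁿ + B·r₂ⁿ where r₁,r₂ = (4 ± √28)/2

Characteristic: r² - 4r - 3 = 0, Roots: r = (4 ± √28)/2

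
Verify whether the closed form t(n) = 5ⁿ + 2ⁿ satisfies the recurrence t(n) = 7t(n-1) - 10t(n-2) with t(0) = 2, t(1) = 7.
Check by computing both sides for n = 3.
From the recurrence with t(0) = 2, t(1) = 7:
  t(0) = 2, t(1) = 7, t(2) = 29, t(3) = 133
  so the recurrence gives t(3) = 133.
From the proposed closed form t(n) = 5ⁿ + 2ⁿ:
  t(3) = 133.
Both sides give 133 at n = 3, and the initial condition(s) match, so the closed form is consistent.

Yes, the closed form is correct.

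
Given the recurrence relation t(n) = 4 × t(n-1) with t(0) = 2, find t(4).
Computing step by step:
t(0) = 2
t(1) = 4 × 2 = 8
t(2) = 4 × 8 = 32
t(3) = 4 × 32 = 128
t(4) = 4 × 128 = 512

512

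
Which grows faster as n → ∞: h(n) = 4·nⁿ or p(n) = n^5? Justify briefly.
Comparing growth rates:
Growth-rate hierarchy: log n ≺ any polynomial ≺ any exponential cⁿ (c>1) ≺ n! ≺ nⁿ.
super-exponential nⁿ dominates polynomial degree 5 asymptotically.

h(n) grows faster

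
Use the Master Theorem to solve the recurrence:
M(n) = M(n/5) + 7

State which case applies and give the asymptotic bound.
Master Theorem template: M(n) = a·M(n/b) + f(n).
Here: a=1, b=5, f(n)=7
Compute log_b(a) = log_5(1) = 0.
f(n) = 7 = Θ(1). Case 2: M(n) = Θ(log n).

Case 2: M(n) = Θ(log n)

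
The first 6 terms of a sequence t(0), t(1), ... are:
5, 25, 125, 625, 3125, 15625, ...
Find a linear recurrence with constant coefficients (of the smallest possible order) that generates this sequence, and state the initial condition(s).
Look for the lowest-order linear relation among consecutive terms.
Observation: each term is 5× the previous.
Check at n=2: 5·25 = 125. ✓

t(n) = 5 × t(n-1), t(0) = 5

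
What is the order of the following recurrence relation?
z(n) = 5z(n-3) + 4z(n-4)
The order is the largest lag k for which z(n-k) appears. Here the deepest term is z(n-4), so the order is 4.

Order 4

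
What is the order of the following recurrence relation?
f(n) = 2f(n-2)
The order is the largest lag k for which f(n-k) appears. Here the deepest term is f(n-2), so the order is 2.

Order 2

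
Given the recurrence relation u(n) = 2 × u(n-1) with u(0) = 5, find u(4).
Computing step by step:
u(0) = 5
u(1) = 2 × 5 = 10
u(2) = 2 × 10 = 20
u(3) = 2 × 20 = 40
u(4) = 2 × 40 = 80

80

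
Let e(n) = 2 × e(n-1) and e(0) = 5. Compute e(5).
Computing step by step:
e(0) = 5
e(1) = 2 × 5 = 10
e(2) = 2 × 10 = 20
e(3) = 2 × 20 = 40
e(4) = 2 × 40 = 80
e(5) = 2 × 80 = 160

160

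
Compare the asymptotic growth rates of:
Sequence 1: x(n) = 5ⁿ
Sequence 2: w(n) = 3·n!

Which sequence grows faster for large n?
Comparing growth rates:
Growth-rate hierarchy: log n ≺ any polynomial ≺ any exponential cⁿ (c>1) ≺ n! ≺ nⁿ.
factorial dominates exponential base 5 asymptotically.

w(n) grows faster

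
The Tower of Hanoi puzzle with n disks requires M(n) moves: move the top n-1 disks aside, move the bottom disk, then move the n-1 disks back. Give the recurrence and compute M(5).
Moving n disks = move the top n-1 disks aside (M(n-1) moves) + move the largest disk (1 move) + move the n-1 disks back on top (M(n-1) moves), so M(n) = 2M(n-1) + 1, with M(1) = 1 (a single disk takes one move).
First terms: 1, 3, 7, 15, 31, … — each is one less than a power of 2. Indeed M(n) + 1 = 2(M(n-1) + 1) with M(1) + 1 = 2, so M(n) + 1 = 2ⁿ and M(n) = 2ⁿ - 1.
Hence M(5) = 2^5 - 1 = 32 - 1 = 31.

M(n) = 2M(n-1) + 1, M(1) = 1; M(5) = 31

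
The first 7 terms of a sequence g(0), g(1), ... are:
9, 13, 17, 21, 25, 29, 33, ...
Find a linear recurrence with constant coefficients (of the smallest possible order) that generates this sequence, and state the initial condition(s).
Look for the lowest-order linear relation among consecutive terms.
Observation: consecutive differences are constant (= 4).
Check at n=2: 1·13 + 4 = 17. ✓

g(n) = g(n-1) + 4, g(0) = 9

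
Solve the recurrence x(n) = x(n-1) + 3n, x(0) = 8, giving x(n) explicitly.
Recurrence: x(n) = x(n-1) + 3n, initial: x(0) = 8.
Telescoping: x(n) = x(0) + 3·Σᵢ₌₁ⁿ i = 8 + 3·n(n+1)/2.

x(n) = 3·n(n+1)/2 + 8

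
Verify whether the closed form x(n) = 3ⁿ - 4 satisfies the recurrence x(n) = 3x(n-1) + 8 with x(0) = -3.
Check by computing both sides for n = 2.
From the recurrence with x(0) = -3:
  x(0) = -3, x(1) = -1, x(2) = 5
  so the recurrence gives x(2) = 5.
From the proposed closed form x(n) = 3ⁿ - 4:
  x(2) = 5.
Both sides give 5 at n = 2, and the initial condition(s) match, so the closed form is consistent.

Yes, the closed form is correct.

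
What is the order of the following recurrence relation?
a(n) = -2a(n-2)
The order is the largest lag k for which a(n-k) appears. Here the deepest term is a(n-2), so the order is 2.

Order 2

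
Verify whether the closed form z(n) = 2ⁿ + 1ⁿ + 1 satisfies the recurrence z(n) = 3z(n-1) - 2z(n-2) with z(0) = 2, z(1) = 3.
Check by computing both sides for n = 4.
From the recurrence with z(0) = 2, z(1) = 3:
  z(0) = 2, z(1) = 3, z(2) = 5, z(3) = 9, z(4) = 17
  so the recurrence gives z(4) = 17.
From the proposed closed form z(n) = 2ⁿ + 1ⁿ + 1:
  z(4) = 18.
The recurrence gives 17 but the closed form gives 18, so the closed form does not satisfy the recurrence.

No, the closed form is incorrect.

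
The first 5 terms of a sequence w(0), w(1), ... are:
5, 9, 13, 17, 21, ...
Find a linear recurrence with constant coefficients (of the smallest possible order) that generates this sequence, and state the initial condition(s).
Look for the lowest-order linear relation among consecutive terms.
Observation: consecutive differences are constant (= 4).
Check at n=2: 1·9 + 4 = 13. ✓

w(n) = w(n-1) + 4, w(0) = 5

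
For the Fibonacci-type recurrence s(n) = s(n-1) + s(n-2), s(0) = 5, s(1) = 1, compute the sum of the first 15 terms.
Computing the sequence terms: 5, 1, 6, 7, 13, 20, 33, 53, 86, 139, 225, 364, 589, 953, 1542
Adding these values together:

4036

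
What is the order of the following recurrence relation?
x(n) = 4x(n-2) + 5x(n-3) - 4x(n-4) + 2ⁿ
The order is the largest lag k for which x(n-k) appears. Here the deepest term is x(n-4) (the 2ⁿ term is non-homogeneous and does not affect the order), so the order is 4.

Order 4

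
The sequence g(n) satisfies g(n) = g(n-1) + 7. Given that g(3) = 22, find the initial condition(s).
g(3) = g(0) + 3·7, so g(0) = 22 - 21 = 1.

g(0) = 1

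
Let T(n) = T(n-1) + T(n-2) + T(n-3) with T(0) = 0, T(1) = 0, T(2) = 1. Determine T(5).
Computing the sequence terms:
0, 0, 1, 1, 2, 4

4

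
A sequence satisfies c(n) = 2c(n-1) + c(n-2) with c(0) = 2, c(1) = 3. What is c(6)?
Computing the sequence terms:
2, 3, 8, 19, 46, 111, 268

268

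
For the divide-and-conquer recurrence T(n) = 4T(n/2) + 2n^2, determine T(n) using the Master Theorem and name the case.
Master Theorem template: T(n) = a·T(n/b) + f(n).
Here: a=4, b=2, f(n)=2n^2
Compute log_b(a) = log_2(4) = 2.
f(n) = 2n^2 = Θ(n^2). Case 2: T(n) = Θ(n^2 log n).

Case 2: T(n) = Θ(n^2 log n)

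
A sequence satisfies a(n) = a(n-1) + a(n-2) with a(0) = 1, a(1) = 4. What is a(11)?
Computing the sequence terms:
1, 4, 5, 9, 14, 23, 37, 60, 97, 157, 254, 411

411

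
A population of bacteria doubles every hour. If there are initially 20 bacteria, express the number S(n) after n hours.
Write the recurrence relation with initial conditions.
Each hour multiplies the count by 2, so the count after n hours depends only on the count after n-1 hours: S(n) = 2 × S(n-1). The starting count gives S(0) = 20.
Unrolling n times gives the closed form S(n) = 20 × 2ⁿ.

S(n) = 2 × S(n-1), S(0) = 20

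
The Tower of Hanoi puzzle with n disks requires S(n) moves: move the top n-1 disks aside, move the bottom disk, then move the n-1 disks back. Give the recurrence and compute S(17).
Moving n disks = move the top n-1 disks aside (S(n-1) moves) + move the largest disk (1 move) + move the n-1 disks back on top (S(n-1) moves), so S(n) = 2S(n-1) + 1, with S(1) = 1 (a single disk takes one move).
First terms: 1, 3, 7, 15, 31, 63, … — each is one less than a power of 2. Indeed S(n) + 1 = 2(S(n-1) + 1) with S(1) + 1 = 2, so S(n) + 1 = 2ⁿ and S(n) = 2ⁿ - 1.
Hence S(17) = 2^17 - 1 = 131072 - 1 = 131071.

S(n) = 2S(n-1) + 1, S(1) = 1; S(17) = 131071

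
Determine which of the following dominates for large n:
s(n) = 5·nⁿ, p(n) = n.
Comparing growth rates:
Growth-rate hierarchy: log n ≺ any polynomial ≺ any exponential cⁿ (c>1) ≺ n! ≺ nⁿ.
super-exponential nⁿ dominates polynomial degree 1 asymptotically.

s(n) grows faster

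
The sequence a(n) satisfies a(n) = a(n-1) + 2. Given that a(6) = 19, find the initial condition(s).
a(6) = a(0) + 6·2, so a(0) = 19 - 12 = 7.

a(0) = 7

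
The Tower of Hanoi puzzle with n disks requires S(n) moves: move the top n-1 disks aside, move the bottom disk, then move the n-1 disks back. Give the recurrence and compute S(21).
Moving n disks = move the top n-1 disks aside (S(n-1) moves) + move the largest disk (1 move) + move the n-1 disks back on top (S(n-1) moves), so S(n) = 2S(n-1) + 1, with S(1) = 1 (a single disk takes one move).
First terms: 1, 3, 7, 15, 31, 63, … — each is one less than a power of 2. Indeed S(n) + 1 = 2(S(n-1) + 1) with S(1) + 1 = 2, so S(n) + 1 = 2ⁿ and S(n) = 2ⁿ - 1.
Hence S(21) = 2^21 - 1 = 2097152 - 1 = 2097151.

S(n) = 2S(n-1) + 1, S(1) = 1; S(21) = 2097151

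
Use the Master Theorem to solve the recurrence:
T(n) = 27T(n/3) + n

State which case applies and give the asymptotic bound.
Master Theorem template: T(n) = a·T(n/b) + f(n).
Here: a=27, b=3, f(n)=n
Compute log_b(a) = log_3(27) = 3.
f(n) = n = O(n^(3-ε)) with ε = 2. Case 1: T(n) = Θ(n^log_b(a)) = Θ(n^3).

Case 1: T(n) = Θ(n^3)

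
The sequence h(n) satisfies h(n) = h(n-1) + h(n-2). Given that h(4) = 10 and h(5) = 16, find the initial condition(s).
Work backwards using h(k) = h(k+2) - h(k+1):
h(3) = h(5) - h(4) = 16 - 10 = 6
h(2) = h(4) - h(3) = 10 - 6 = 4
h(1) = h(3) - h(2) = 6 - 4 = 2
h(0) = h(2) - h(1) = 4 - 2 = 2

h(0) = 2, h(1) = 2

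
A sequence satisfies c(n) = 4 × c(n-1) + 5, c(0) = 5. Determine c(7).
Computing step by step:
c(0) = 5
c(1) = 4 × 5 + 5 = 25
c(2) = 4 × 25 + 5 = 105
c(3) = 4 × 105 + 5 = 425
c(4) = 4 × 425 + 5 = 1705
c(5) = 4 × 1705 + 5 = 6825
c(6) = 4 × 6825 + 5 = 27305
c(7) = 4 × 27305 + 5 = 109225

109225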